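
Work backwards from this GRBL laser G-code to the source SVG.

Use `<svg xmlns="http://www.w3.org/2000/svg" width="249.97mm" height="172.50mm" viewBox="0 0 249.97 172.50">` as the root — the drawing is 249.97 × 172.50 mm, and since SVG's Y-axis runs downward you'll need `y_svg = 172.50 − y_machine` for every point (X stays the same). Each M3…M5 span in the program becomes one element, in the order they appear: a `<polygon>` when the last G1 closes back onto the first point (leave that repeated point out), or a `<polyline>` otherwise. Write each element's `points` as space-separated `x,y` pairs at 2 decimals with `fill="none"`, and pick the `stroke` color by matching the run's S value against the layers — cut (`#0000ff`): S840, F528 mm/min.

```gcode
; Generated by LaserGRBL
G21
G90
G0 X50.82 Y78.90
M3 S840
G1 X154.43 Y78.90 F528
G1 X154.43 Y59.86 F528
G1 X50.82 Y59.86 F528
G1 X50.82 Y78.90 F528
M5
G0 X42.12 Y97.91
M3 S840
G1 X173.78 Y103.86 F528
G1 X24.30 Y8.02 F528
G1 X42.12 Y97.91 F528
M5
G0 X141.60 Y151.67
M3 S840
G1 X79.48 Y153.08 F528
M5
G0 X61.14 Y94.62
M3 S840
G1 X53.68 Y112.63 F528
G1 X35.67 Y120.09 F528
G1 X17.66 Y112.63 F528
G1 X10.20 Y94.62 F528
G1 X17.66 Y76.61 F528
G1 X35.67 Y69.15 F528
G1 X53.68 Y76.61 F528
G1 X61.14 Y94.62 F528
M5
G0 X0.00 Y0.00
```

<svg xmlns="http://www.w3.org/2000/svg" width="249.97mm" height="172.50mm" viewBox="0 0 249.97 172.50">
  <polygon points="50.82,93.60 154.43,93.60 154.43,112.64 50.82,112.64" fill="none" stroke="#0000ff"/>
  <polygon points="42.12,74.59 173.78,68.64 24.30,164.48" fill="none" stroke="#0000ff"/>
  <polyline points="141.60,20.83 79.48,19.42" fill="none" stroke="#0000ff"/>
  <polygon points="61.14,77.88 53.68,59.87 35.67,52.41 17.66,59.87 10.20,77.88 17.66,95.89 35.67,103.35 53.68,95.89" fill="none" stroke="#0000ff"/>
</svg>

y_svg = 172.50 − y_m. Every run uses S840, so all elements get stroke `#0000ff` (cut).

[1] closed run; points: 50.82,93.60 154.43,93.60 154.43,112.64 50.82,112.64

[2] closed run; points: 42.12,74.59 173.78,68.64 24.30,164.48

[3] open run; points: 141.60,20.83 79.48,19.42

[4] closed run; points: 61.14,77.88 53.68,59.87 35.67,52.41 17.66,59.87 10.20,77.88 17.66,95.89 35.67,103.35 53.68,95.89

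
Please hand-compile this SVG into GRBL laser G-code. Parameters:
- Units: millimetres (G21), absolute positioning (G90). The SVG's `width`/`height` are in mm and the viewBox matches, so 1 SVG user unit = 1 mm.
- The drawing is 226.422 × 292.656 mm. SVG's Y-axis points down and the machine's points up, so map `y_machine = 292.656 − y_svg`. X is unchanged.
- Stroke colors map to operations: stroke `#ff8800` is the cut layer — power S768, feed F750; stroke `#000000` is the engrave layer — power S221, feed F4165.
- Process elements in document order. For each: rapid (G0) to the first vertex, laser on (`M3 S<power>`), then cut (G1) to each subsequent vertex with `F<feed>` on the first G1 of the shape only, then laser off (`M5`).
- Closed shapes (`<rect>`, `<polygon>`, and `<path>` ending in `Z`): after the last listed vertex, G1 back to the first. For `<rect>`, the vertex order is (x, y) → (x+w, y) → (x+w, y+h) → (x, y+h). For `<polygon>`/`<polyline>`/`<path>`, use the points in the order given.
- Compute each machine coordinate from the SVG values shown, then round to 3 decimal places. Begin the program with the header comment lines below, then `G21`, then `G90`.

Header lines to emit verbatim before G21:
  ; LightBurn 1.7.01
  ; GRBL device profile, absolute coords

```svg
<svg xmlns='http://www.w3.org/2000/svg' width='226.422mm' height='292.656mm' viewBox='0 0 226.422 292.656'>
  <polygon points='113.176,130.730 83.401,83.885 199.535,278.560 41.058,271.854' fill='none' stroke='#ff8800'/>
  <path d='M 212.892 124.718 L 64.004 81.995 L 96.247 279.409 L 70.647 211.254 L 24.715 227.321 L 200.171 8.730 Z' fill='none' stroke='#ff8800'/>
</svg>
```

1 u = 1 mm; y_m = 292.656 − y.

[1] `<polygon>` closed polygon, #ff8800→cut S768 F750: (113.176,161.926) → (83.401,208.771) → (199.535,14.096) → (41.058,20.802) → (113.176,161.926) (closed)

[2] `<path>` closed polygon, #ff8800→cut S768 F750: (212.892,167.938) → (64.004,210.661) → (96.247,13.247) → (70.647,81.402) → (24.715,65.335) → (200.171,283.926) → (212.892,167.938) (closed)

; LightBurn 1.7.01
; GRBL device profile, absolute coords
G21
G90
G0 X113.176 Y161.926
M3 S768
G1 X83.401 Y208.771 F750
G1 X199.535 Y14.096
G1 X41.058 Y20.802
G1 X113.176 Y161.926
M5
G0 X212.892 Y167.938
M3 S768
G1 X64.004 Y210.661 F750
G1 X96.247 Y13.247
G1 X70.647 Y81.402
G1 X24.715 Y65.335
G1 X200.171 Y283.926
G1 X212.892 Y167.938
M5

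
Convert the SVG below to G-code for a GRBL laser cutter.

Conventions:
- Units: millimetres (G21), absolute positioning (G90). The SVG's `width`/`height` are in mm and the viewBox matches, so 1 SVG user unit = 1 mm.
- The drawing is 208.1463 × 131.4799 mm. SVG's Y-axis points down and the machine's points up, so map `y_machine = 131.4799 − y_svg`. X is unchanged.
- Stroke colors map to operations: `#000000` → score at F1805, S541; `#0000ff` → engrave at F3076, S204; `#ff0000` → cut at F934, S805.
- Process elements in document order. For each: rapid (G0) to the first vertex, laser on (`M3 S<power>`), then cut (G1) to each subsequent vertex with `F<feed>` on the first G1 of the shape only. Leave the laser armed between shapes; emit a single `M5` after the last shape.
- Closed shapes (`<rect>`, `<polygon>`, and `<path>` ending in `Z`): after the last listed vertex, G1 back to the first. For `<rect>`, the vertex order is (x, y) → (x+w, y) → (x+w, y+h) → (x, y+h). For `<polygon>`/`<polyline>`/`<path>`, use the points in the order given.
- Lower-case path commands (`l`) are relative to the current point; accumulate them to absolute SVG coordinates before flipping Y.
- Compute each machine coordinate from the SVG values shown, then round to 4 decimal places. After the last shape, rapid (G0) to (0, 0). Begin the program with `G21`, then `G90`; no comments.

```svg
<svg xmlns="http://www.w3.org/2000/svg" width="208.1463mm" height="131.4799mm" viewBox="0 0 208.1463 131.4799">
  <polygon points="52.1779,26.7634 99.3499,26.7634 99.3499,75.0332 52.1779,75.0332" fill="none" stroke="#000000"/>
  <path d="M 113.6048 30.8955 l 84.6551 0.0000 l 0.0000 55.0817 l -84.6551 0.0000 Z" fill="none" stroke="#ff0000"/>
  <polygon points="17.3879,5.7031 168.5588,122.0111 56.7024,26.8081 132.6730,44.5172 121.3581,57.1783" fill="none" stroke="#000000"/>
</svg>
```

viewBox `0 0 208.1463 131.4799` with mm width/height → 1 unit = 1 mm. Flip: y_m = 131.4799 − y_svg.

**Shape 1** — `<polygon>` rectangle, stroke `#000000` → score (S541, F1805). Machine vertices: (52.1779,104.7165) → (99.3499,104.7165) → (99.3499,56.4467) → (52.1779,56.4467) → (52.1779,104.7165). Closed: final G1 returns to the first vertex.

**Shape 2** — `<path>` rectangle, stroke `#ff0000` → cut (S805, F934). Machine vertices: (113.6048,100.5844) → (198.2599,100.5844) → (198.2599,45.5027) → (113.6048,45.5027) → (113.6048,100.5844). Closed: final G1 returns to the first vertex.

**Shape 3** — `<polygon>` closed polygon, stroke `#000000` → score (S541, F1805). Machine vertices: (17.3879,125.7768) → (168.5588,9.4688) → (56.7024,104.6718) → (132.6730,86.9627) → (121.3581,74.3016) → (17.3879,125.7768). Closed: final G1 returns to the first vertex.

G21
G90
G0 X52.1779 Y104.7165
M3 S541
G1 X99.3499 Y104.7165 F1805
G1 X99.3499 Y56.4467
G1 X52.1779 Y56.4467
G1 X52.1779 Y104.7165
G0 X113.6048 Y100.5844
M3 S805
G1 X198.2599 Y100.5844 F934
G1 X198.2599 Y45.5027
G1 X113.6048 Y45.5027
G1 X113.6048 Y100.5844
G0 X17.3879 Y125.7768
M3 S541
G1 X168.5588 Y9.4688 F1805
G1 X56.7024 Y104.6718
G1 X132.6730 Y86.9627
G1 X121.3581 Y74.3016
G1 X17.3879 Y125.7768
M5
G0 X0.0000 Y0.0000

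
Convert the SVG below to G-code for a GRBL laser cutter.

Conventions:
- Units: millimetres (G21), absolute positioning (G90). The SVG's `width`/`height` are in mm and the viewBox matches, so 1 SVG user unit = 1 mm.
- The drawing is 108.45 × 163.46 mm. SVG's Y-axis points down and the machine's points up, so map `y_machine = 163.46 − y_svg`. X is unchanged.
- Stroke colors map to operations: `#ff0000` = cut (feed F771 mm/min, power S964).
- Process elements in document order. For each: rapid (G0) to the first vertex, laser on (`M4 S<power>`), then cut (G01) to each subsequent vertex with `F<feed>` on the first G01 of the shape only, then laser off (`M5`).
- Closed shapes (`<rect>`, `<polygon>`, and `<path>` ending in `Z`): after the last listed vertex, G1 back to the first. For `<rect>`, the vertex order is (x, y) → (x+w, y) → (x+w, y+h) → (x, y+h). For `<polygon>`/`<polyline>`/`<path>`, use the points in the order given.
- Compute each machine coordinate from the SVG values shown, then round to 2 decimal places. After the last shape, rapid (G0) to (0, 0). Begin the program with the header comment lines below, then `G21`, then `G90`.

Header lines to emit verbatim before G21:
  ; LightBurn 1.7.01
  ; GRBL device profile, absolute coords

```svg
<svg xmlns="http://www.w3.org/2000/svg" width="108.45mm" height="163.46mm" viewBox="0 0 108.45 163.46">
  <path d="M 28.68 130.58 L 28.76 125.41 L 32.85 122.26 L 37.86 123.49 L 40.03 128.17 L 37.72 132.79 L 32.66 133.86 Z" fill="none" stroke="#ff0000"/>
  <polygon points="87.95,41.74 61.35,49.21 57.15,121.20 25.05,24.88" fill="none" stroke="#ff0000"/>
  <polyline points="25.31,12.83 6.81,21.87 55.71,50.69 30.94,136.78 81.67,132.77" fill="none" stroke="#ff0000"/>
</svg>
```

viewBox `0 0 108.45 163.46` with mm width/height → 1 unit = 1 mm. Flip: y_m = 163.46 − y_svg.

**Shape 1** — `<path>` regular polygon, stroke `#ff0000` → cut (S964, F771). Machine vertices: (28.68,32.88) → (28.76,38.05) → (32.85,41.20) → (37.86,39.97) → (40.03,35.29) → (37.72,30.67) → (32.66,29.60) → (28.68,32.88). Closed: final G1 returns to the first vertex.

**Shape 2** — `<polygon>` closed polygon, stroke `#ff0000` → cut (S964, F771). Machine vertices: (87.95,121.72) → (61.35,114.25) → (57.15,42.26) → (25.05,138.58) → (87.95,121.72). Closed: final G1 returns to the first vertex.

**Shape 3** — `<polyline>` open polyline, stroke `#ff0000` → cut (S964, F771). Machine vertices: (25.31,150.63) → (6.81,141.59) → (55.71,112.77) → (30.94,26.68) → (81.67,30.69). Open path.

; LightBurn 1.7.01
; GRBL device profile, absolute coords
G21
G90
G0 X28.68 Y32.88
M4 S964
G01 X28.76 Y38.05 F771
G01 X32.85 Y41.20
G01 X37.86 Y39.97
G01 X40.03 Y35.29
G01 X37.72 Y30.67
G01 X32.66 Y29.60
G01 X28.68 Y32.88
M5
G0 X87.95 Y121.72
M4 S964
G01 X61.35 Y114.25 F771
G01 X57.15 Y42.26
G01 X25.05 Y138.58
G01 X87.95 Y121.72
M5
G0 X25.31 Y150.63
M4 S964
G01 X6.81 Y141.59 F771
G01 X55.71 Y112.77
G01 X30.94 Y26.68
G01 X81.67 Y30.69
M5
G0 X0.00 Y0.00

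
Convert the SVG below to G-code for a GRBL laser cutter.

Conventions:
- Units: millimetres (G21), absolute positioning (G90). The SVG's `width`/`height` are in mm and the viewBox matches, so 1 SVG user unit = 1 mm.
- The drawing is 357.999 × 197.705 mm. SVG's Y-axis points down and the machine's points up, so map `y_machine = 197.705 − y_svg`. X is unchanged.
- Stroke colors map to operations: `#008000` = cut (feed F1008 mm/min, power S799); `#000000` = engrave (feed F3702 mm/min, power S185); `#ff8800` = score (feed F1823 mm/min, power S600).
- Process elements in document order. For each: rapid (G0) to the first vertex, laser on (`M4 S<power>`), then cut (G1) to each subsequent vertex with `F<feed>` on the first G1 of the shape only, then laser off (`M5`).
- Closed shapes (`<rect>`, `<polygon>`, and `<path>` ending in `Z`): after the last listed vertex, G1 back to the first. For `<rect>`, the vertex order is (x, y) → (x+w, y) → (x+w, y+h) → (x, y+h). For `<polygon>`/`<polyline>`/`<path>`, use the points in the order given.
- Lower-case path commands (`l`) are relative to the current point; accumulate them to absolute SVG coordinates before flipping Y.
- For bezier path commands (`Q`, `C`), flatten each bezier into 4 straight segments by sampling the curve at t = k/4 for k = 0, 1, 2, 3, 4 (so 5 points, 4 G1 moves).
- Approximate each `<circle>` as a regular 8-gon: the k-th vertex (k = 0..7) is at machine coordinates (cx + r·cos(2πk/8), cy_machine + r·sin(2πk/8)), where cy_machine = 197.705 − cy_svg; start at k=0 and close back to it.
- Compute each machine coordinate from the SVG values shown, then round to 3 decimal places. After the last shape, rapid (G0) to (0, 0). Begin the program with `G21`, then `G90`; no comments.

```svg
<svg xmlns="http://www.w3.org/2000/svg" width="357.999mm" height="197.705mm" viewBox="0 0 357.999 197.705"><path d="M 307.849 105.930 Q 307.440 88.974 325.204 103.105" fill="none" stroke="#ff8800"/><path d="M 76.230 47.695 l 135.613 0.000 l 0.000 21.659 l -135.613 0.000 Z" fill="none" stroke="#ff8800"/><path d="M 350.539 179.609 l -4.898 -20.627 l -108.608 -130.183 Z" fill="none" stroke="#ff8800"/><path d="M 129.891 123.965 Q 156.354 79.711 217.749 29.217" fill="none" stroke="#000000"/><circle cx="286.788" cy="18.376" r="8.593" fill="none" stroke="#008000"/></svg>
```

1 u = 1 mm; y_m = 197.705 − y.

[1] `<path>` quadratic bezier, #ff8800→score S600 F1823: (307.849,91.775) → (308.780,98.310) → (311.983,100.959) → (317.458,99.723) → (325.204,94.600)

[2] `<path>` rectangle, #ff8800→score S600 F1823: (76.230,150.010) → (211.843,150.010) → (211.843,128.351) → (76.230,128.351) → (76.230,150.010) (closed)

[3] `<path>` closed polygon, #ff8800→score S600 F1823: (350.539,18.096) → (345.641,38.723) → (237.033,168.906) → (350.539,18.096) (closed)

[4] `<path>` quadratic bezier, #000000→engrave S185 F3702: (129.891,73.740) → (145.306,96.257) → (165.087,119.554) → (189.235,143.631) → (217.749,168.488)

[5] `<circle>` circle, #008000→cut S799 F1008: (295.381,179.329) → (292.864,185.405) → (286.788,187.922) → (280.712,185.405) → (278.195,179.329) → (280.712,173.253) → (286.788,170.736) → (292.864,173.253) → (295.381,179.329) (closed)

G21
G90
G0 X307.849 Y91.775
M4 S600
G1 X308.780 Y98.310 F1823
G1 X311.983 Y100.959
G1 X317.458 Y99.723
G1 X325.204 Y94.600
M5
G0 X76.230 Y150.010
M4 S600
G1 X211.843 Y150.010 F1823
G1 X211.843 Y128.351
G1 X76.230 Y128.351
G1 X76.230 Y150.010
M5
G0 X350.539 Y18.096
M4 S600
G1 X345.641 Y38.723 F1823
G1 X237.033 Y168.906
G1 X350.539 Y18.096
M5
G0 X129.891 Y73.740
M4 S185
G1 X145.306 Y96.257 F3702
G1 X165.087 Y119.554
G1 X189.235 Y143.631
G1 X217.749 Y168.488
M5
G0 X295.381 Y179.329
M4 S799
G1 X292.864 Y185.405 F1008
G1 X286.788 Y187.922
G1 X280.712 Y185.405
G1 X278.195 Y179.329
G1 X280.712 Y173.253
G1 X286.788 Y170.736
G1 X292.864 Y173.253
G1 X295.381 Y179.329
M5
G0 X0.000 Y0.000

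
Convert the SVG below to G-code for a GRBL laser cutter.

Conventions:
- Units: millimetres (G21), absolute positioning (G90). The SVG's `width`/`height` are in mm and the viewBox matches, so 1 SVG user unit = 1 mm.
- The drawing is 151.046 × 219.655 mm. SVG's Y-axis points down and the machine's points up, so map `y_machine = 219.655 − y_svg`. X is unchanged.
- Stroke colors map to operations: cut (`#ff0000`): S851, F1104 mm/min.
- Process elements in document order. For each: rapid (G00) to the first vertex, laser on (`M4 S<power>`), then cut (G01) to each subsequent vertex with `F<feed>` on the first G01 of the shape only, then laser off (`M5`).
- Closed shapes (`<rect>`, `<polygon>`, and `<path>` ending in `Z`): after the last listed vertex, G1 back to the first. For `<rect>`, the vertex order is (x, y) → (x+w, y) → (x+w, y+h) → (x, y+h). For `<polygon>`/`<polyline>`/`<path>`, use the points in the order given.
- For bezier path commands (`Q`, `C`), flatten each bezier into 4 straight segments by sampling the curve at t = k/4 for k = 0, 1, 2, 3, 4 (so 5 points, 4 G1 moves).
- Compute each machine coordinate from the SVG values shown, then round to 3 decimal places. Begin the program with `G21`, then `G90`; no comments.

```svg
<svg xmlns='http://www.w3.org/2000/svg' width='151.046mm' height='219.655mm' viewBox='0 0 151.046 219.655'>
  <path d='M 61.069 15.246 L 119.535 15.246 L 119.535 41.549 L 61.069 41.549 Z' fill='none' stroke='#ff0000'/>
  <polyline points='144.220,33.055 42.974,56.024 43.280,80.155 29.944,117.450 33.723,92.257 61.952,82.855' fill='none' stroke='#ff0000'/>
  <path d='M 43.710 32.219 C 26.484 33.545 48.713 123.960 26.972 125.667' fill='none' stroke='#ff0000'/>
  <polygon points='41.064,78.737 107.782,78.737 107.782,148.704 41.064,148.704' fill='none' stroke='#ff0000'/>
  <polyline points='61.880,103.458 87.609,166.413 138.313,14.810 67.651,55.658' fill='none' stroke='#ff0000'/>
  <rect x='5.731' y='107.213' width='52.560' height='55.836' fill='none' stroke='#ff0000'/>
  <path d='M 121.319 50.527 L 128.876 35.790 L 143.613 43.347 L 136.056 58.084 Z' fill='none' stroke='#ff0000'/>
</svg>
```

G21
G90
G00 X61.069 Y204.409
M4 S851
G01 X119.535 Y204.409 F1104
G01 X119.535 Y178.106
G01 X61.069 Y178.106
G01 X61.069 Y204.409
M5
G00 X144.220 Y186.600
M4 S851
G01 X42.974 Y163.631 F1104
G01 X43.280 Y139.500
G01 X29.944 Y102.205
G01 X33.723 Y127.398
G01 X61.952 Y136.800
M5
G00 X43.710 Y187.436
M4 S851
G01 X36.885 Y172.515 F1104
G01 X37.034 Y140.855
G01 X36.337 Y109.123
G01 X26.972 Y93.988
M5
G00 X41.064 Y140.918
M4 S851
G01 X107.782 Y140.918 F1104
G01 X107.782 Y70.951
G01 X41.064 Y70.951
G01 X41.064 Y140.918
M5
G00 X61.880 Y116.197
M4 S851
G01 X87.609 Y53.242 F1104
G01 X138.313 Y204.845
G01 X67.651 Y163.997
M5
G00 X5.731 Y112.442
M4 S851
G01 X58.291 Y112.442 F1104
G01 X58.291 Y56.606
G01 X5.731 Y56.606
G01 X5.731 Y112.442
M5
G00 X121.319 Y169.128
M4 S851
G01 X128.876 Y183.865 F1104
G01 X143.613 Y176.308
G01 X136.056 Y161.571
G01 X121.319 Y169.128
M5

1 u = 1 mm; y_m = 219.655 − y.

[1] `<path>` rectangle, #ff0000→cut S851 F1104: (61.069,204.409) → (119.535,204.409) → (119.535,178.106) → (61.069,178.106) → (61.069,204.409) (closed)

[2] `<polyline>` open polyline, #ff0000→cut S851 F1104: (144.220,186.600) → (42.974,163.631) → (43.280,139.500) → (29.944,102.205) → (33.723,127.398) → (61.952,136.800)

[3] `<path>` cubic bezier, #ff0000→cut S851 F1104: (43.710,187.436) → (36.885,172.515) → (37.034,140.855) → (36.337,109.123) → (26.972,93.988)

[4] `<polygon>` rectangle, #ff0000→cut S851 F1104: (41.064,140.918) → (107.782,140.918) → (107.782,70.951) → (41.064,70.951) → (41.064,140.918) (closed)

[5] `<polyline>` open polyline, #ff0000→cut S851 F1104: (61.880,116.197) → (87.609,53.242) → (138.313,204.845) → (67.651,163.997)

[6] `<rect>` rectangle, #ff0000→cut S851 F1104: (5.731,112.442) → (58.291,112.442) → (58.291,56.606) → (5.731,56.606) → (5.731,112.442) (closed)

[7] `<path>` regular polygon, #ff0000→cut S851 F1104: (121.319,169.128) → (128.876,183.865) → (143.613,176.308) → (136.056,161.571) → (121.319,169.128) (closed)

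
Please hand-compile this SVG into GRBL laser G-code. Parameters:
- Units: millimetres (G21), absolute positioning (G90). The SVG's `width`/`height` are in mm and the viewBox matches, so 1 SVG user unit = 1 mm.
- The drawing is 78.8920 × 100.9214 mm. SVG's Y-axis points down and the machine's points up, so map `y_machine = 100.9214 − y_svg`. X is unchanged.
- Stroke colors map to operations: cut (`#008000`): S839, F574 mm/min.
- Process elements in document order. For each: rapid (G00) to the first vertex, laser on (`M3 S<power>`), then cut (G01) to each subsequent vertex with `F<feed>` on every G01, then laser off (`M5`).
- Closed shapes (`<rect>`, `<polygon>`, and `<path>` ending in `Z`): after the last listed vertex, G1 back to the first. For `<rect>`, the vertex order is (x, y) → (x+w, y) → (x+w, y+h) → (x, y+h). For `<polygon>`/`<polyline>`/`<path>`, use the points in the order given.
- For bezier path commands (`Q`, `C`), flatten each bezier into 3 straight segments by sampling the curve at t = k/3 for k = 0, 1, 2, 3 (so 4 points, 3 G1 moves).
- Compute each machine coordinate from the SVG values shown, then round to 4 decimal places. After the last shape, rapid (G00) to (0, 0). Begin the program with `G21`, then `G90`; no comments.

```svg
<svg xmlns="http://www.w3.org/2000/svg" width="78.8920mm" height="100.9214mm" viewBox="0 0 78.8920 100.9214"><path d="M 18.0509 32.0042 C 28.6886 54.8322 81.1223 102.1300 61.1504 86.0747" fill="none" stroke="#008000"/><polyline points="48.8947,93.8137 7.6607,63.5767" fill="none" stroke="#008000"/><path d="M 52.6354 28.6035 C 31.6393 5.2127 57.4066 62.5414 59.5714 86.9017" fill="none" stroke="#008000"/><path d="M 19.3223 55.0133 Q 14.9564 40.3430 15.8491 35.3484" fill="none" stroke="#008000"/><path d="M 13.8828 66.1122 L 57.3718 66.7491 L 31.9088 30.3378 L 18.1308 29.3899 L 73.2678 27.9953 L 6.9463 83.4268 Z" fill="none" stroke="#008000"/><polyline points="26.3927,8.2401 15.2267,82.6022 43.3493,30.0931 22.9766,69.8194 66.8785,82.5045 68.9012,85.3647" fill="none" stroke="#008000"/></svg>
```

Since the viewBox matches the mm dimensions, user units are millimetres directly. The only transform is the Y-flip y_m = 100.9214 − y_svg.

Shape 1 is a cubic bezier drawn with `<path>`. Its stroke #008000 means cut at S839, F574. After flipping Y the toolpath is (18.0509,68.9172) → (38.3909,41.1853) → (61.2168,16.6564) → (61.1504,14.8467).

Shape 2 is a line segment drawn with `<polyline>`. Its stroke #008000 means cut at S839, F574. After flipping Y the toolpath is (48.8947,7.1077) → (7.6607,37.3447).

Shape 3 is a cubic bezier drawn with `<path>`. Its stroke #008000 means cut at S839, F574. After flipping Y the toolpath is (52.6354,72.3179) → (44.6210,73.0129) → (52.1452,45.1588) → (59.5714,14.0197).

Shape 4 is a quadratic bezier drawn with `<path>`. Its stroke #008000 means cut at S839, F574. After flipping Y the toolpath is (19.3223,45.9081) → (16.9960,54.6132) → (15.8383,61.1682) → (15.8491,65.5730).

Shape 5 is a closed polygon drawn with `<path>`. Its stroke #008000 means cut at S839, F574. After flipping Y the toolpath is (13.8828,34.8092) → (57.3718,34.1723) → (31.9088,70.5836) → (18.1308,71.5315) → (73.2678,72.9261) → (6.9463,17.4946) → (13.8828,34.8092), returning to the start.

Shape 6 is a open polyline drawn with `<polyline>`. Its stroke #008000 means cut at S839, F574. After flipping Y the toolpath is (26.3927,92.6813) → (15.2267,18.3192) → (43.3493,70.8283) → (22.9766,31.1020) → (66.8785,18.4169) → (68.9012,15.5567).

G21
G90
G00 X18.0509 Y68.9172
M3 S839
G01 X38.3909 Y41.1853 F574
G01 X61.2168 Y16.6564 F574
G01 X61.1504 Y14.8467 F574
M5
G00 X48.8947 Y7.1077
M3 S839
G01 X7.6607 Y37.3447 F574
M5
G00 X52.6354 Y72.3179
M3 S839
G01 X44.6210 Y73.0129 F574
G01 X52.1452 Y45.1588 F574
G01 X59.5714 Y14.0197 F574
M5
G00 X19.3223 Y45.9081
M3 S839
G01 X16.9960 Y54.6132 F574
G01 X15.8383 Y61.1682 F574
G01 X15.8491 Y65.5730 F574
M5
G00 X13.8828 Y34.8092
M3 S839
G01 X57.3718 Y34.1723 F574
G01 X31.9088 Y70.5836 F574
G01 X18.1308 Y71.5315 F574
G01 X73.2678 Y72.9261 F574
G01 X6.9463 Y17.4946 F574
G01 X13.8828 Y34.8092 F574
M5
G00 X26.3927 Y92.6813
M3 S839
G01 X15.2267 Y18.3192 F574
G01 X43.3493 Y70.8283 F574
G01 X22.9766 Y31.1020 F574
G01 X66.8785 Y18.4169 F574
G01 X68.9012 Y15.5567 F574
M5
G00 X0.0000 Y0.0000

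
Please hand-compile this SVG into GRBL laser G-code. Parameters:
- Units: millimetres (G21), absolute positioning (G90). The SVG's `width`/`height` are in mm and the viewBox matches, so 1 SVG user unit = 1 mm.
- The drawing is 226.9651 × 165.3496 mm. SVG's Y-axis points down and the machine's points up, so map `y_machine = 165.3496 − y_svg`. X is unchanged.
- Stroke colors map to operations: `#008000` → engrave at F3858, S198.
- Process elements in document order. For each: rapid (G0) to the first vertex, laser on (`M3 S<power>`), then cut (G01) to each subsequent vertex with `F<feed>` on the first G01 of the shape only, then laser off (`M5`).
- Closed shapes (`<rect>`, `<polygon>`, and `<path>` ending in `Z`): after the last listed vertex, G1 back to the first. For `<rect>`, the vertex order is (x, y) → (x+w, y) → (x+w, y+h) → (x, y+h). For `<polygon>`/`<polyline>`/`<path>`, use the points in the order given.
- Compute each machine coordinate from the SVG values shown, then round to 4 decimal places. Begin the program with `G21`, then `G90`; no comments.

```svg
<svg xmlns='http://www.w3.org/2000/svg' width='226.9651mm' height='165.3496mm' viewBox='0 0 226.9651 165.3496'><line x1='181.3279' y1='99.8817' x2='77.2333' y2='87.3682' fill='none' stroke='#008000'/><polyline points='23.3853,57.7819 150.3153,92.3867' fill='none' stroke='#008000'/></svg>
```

Since the viewBox matches the mm dimensions, user units are millimetres directly. The only transform is the Y-flip y_m = 165.3496 − y_svg.

Shape 1 is a line segment drawn with `<line>`. Its stroke #008000 means engrave at S198, F3858. After flipping Y the toolpath is (181.3279,65.4679) → (77.2333,77.9814).

Shape 2 is a line segment drawn with `<polyline>`. Its stroke #008000 means engrave at S198, F3858. After flipping Y the toolpath is (23.3853,107.5677) → (150.3153,72.9629).

G21
G90
G0 X181.3279 Y65.4679
M3 S198
G01 X77.2333 Y77.9814 F3858
M5
G0 X23.3853 Y107.5677
M3 S198
G01 X150.3153 Y72.9629 F3858
M5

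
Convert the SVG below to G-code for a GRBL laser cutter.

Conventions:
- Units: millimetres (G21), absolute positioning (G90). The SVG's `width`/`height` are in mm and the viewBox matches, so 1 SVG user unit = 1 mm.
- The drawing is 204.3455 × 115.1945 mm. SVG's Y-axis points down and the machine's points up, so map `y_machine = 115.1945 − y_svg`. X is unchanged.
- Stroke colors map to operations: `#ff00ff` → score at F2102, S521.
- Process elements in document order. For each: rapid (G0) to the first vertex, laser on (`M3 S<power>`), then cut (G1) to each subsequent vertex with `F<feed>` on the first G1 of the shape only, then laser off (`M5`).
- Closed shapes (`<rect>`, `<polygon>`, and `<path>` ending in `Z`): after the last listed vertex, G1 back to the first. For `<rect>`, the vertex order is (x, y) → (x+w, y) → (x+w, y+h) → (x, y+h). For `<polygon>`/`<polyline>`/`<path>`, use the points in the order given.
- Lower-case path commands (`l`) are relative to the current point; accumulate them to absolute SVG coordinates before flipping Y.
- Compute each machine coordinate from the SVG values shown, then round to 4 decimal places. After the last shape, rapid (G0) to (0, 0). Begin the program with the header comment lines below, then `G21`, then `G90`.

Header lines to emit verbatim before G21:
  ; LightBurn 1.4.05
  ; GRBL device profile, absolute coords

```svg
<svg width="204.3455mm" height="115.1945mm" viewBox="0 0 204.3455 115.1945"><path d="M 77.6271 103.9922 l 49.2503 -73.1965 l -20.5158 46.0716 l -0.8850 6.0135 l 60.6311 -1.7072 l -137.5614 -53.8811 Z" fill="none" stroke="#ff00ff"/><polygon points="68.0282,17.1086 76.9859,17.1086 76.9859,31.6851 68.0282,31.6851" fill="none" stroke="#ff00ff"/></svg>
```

Since the viewBox matches the mm dimensions, user units are millimetres directly. The only transform is the Y-flip y_m = 115.1945 − y_svg.

Shape 1 is a closed polygon drawn with `<path>`. Its stroke #ff00ff means score at S521, F2102. After flipping Y the toolpath is (77.6271,11.2023) → (126.8774,84.3988) → (106.3616,38.3272) → (105.4766,32.3137) → (166.1077,34.0209) → (28.5463,87.9020) → (77.6271,11.2023), returning to the start.

Shape 2 is a rectangle drawn with `<polygon>`. Its stroke #ff00ff means score at S521, F2102. After flipping Y the toolpath is (68.0282,98.0859) → (76.9859,98.0859) → (76.9859,83.5094) → (68.0282,83.5094) → (68.0282,98.0859), returning to the start.

; LightBurn 1.4.05
; GRBL device profile, absolute coords
G21
G90
G0 X77.6271 Y11.2023
M3 S521
G1 X126.8774 Y84.3988 F2102
G1 X106.3616 Y38.3272
G1 X105.4766 Y32.3137
G1 X166.1077 Y34.0209
G1 X28.5463 Y87.9020
G1 X77.6271 Y11.2023
M5
G0 X68.0282 Y98.0859
M3 S521
G1 X76.9859 Y98.0859 F2102
G1 X76.9859 Y83.5094
G1 X68.0282 Y83.5094
G1 X68.0282 Y98.0859
M5
G0 X0.0000 Y0.0000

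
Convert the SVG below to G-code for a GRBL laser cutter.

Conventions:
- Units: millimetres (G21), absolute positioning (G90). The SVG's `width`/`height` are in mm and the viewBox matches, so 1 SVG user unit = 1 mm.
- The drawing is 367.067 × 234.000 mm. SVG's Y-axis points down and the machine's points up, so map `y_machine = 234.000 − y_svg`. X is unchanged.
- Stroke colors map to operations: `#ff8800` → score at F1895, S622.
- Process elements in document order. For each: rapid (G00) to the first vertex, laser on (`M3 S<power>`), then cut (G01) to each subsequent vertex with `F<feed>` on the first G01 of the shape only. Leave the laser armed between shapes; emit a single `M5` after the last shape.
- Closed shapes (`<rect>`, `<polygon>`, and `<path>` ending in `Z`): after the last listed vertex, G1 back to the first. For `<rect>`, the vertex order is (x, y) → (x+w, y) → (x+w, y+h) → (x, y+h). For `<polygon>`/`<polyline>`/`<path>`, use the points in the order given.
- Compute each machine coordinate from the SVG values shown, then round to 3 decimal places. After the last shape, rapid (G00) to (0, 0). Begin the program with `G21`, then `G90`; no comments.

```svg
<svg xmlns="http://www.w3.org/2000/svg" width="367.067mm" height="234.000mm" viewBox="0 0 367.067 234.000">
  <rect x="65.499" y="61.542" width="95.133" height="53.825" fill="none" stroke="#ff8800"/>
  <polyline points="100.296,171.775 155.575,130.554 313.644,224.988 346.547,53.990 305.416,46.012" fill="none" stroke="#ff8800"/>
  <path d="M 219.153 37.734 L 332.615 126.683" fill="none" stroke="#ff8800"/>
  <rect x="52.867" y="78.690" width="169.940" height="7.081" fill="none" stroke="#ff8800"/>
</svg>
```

G21
G90
G00 X65.499 Y172.458
M3 S622
G01 X160.632 Y172.458 F1895
G01 X160.632 Y118.633
G01 X65.499 Y118.633
G01 X65.499 Y172.458
G00 X100.296 Y62.225
M3 S622
G01 X155.575 Y103.446 F1895
G01 X313.644 Y9.012
G01 X346.547 Y180.010
G01 X305.416 Y187.988
G00 X219.153 Y196.266
M3 S622
G01 X332.615 Y107.317 F1895
G00 X52.867 Y155.310
M3 S622
G01 X222.807 Y155.310 F1895
G01 X222.807 Y148.229
G01 X52.867 Y148.229
G01 X52.867 Y155.310
M5
G00 X0.000 Y0.000

1 u = 1 mm; y_m = 234.000 − y.

[1] `<rect>` rectangle, #ff8800→score S622 F1895: (65.499,172.458) → (160.632,172.458) → (160.632,118.633) → (65.499,118.633) → (65.499,172.458) (closed)

[2] `<polyline>` open polyline, #ff8800→score S622 F1895: (100.296,62.225) → (155.575,103.446) → (313.644,9.012) → (346.547,180.010) → (305.416,187.988)

[3] `<path>` line segment, #ff8800→score S622 F1895: (219.153,196.266) → (332.615,107.317)

[4] `<rect>` rectangle, #ff8800→score S622 F1895: (52.867,155.310) → (222.807,155.310) → (222.807,148.229) → (52.867,148.229) → (52.867,155.310) (closed)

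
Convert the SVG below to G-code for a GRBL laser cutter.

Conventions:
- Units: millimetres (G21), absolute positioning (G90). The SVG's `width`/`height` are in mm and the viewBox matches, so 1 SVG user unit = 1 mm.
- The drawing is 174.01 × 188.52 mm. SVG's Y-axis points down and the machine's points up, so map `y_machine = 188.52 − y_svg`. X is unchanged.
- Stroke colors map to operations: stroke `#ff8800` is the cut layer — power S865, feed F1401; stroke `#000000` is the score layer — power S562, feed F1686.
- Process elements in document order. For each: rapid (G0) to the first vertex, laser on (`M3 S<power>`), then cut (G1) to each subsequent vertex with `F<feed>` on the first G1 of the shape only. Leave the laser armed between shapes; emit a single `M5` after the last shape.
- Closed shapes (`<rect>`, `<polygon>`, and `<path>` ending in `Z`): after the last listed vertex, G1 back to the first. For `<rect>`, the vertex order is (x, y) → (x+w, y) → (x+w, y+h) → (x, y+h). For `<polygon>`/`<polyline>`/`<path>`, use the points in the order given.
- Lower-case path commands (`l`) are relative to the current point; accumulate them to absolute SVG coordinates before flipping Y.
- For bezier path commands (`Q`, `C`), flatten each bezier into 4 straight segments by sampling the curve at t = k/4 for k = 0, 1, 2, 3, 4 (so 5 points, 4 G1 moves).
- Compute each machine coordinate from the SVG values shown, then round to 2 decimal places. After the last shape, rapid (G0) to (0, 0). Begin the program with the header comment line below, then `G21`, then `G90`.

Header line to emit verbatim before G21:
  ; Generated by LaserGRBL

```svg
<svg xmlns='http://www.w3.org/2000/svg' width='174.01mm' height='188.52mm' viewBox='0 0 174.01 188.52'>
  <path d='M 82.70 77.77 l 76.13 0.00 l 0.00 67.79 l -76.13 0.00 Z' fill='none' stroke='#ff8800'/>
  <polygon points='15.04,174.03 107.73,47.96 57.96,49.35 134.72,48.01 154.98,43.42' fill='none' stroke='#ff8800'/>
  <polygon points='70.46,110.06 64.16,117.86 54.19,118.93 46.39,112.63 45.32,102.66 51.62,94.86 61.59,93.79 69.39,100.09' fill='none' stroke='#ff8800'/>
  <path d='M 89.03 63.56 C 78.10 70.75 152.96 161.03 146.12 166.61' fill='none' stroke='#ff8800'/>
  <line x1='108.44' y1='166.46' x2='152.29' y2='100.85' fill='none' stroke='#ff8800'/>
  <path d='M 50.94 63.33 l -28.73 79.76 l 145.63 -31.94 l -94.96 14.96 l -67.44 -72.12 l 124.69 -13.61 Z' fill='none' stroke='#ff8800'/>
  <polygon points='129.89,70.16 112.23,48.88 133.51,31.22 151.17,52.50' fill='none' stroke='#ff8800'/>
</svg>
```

Since the viewBox matches the mm dimensions, user units are millimetres directly. The only transform is the Y-flip y_m = 188.52 − y_svg.

Shape 1 is a rectangle drawn with `<path>`. Its stroke #ff8800 means cut at S865, F1401. After flipping Y the toolpath is (82.70,110.75) → (158.83,110.75) → (158.83,42.96) → (82.70,42.96) → (82.70,110.75), returning to the start.

Shape 2 is a closed polygon drawn with `<polygon>`. Its stroke #ff8800 means cut at S865, F1401. After flipping Y the toolpath is (15.04,14.49) → (107.73,140.56) → (57.96,139.17) → (134.72,140.51) → (154.98,145.10) → (15.04,14.49), returning to the start.

Shape 3 is a regular polygon drawn with `<polygon>`. Its stroke #ff8800 means cut at S865, F1401. After flipping Y the toolpath is (70.46,78.46) → (64.16,70.66) → (54.19,69.59) → (46.39,75.89) → (45.32,85.86) → (51.62,93.66) → (61.59,94.73) → (69.39,88.43) → (70.46,78.46), returning to the start.

Shape 4 is a cubic bezier drawn with `<path>`. Its stroke #ff8800 means cut at S865, F1401. After flipping Y the toolpath is (89.03,124.96) → (94.30,106.61) → (116.04,72.83) → (138.55,39.35) → (146.12,21.91).

Shape 5 is a line segment drawn with `<line>`. Its stroke #ff8800 means cut at S865, F1401. After flipping Y the toolpath is (108.44,22.06) → (152.29,87.67).

Shape 6 is a closed polygon drawn with `<path>`. Its stroke #ff8800 means cut at S865, F1401. After flipping Y the toolpath is (50.94,125.19) → (22.21,45.43) → (167.84,77.37) → (72.88,62.41) → (5.44,134.53) → (130.13,148.14) → (50.94,125.19), returning to the start.

Shape 7 is a regular polygon drawn with `<polygon>`. Its stroke #ff8800 means cut at S865, F1401. After flipping Y the toolpath is (129.89,118.36) → (112.23,139.64) → (133.51,157.30) → (151.17,136.02) → (129.89,118.36), returning to the start.

; Generated by LaserGRBL
G21
G90
G0 X82.70 Y110.75
M3 S865
G1 X158.83 Y110.75 F1401
G1 X158.83 Y42.96
G1 X82.70 Y42.96
G1 X82.70 Y110.75
G0 X15.04 Y14.49
M3 S865
G1 X107.73 Y140.56 F1401
G1 X57.96 Y139.17
G1 X134.72 Y140.51
G1 X154.98 Y145.10
G1 X15.04 Y14.49
G0 X70.46 Y78.46
M3 S865
G1 X64.16 Y70.66 F1401
G1 X54.19 Y69.59
G1 X46.39 Y75.89
G1 X45.32 Y85.86
G1 X51.62 Y93.66
G1 X61.59 Y94.73
G1 X69.39 Y88.43
G1 X70.46 Y78.46
G0 X89.03 Y124.96
M3 S865
G1 X94.30 Y106.61 F1401
G1 X116.04 Y72.83
G1 X138.55 Y39.35
G1 X146.12 Y21.91
G0 X108.44 Y22.06
M3 S865
G1 X152.29 Y87.67 F1401
G0 X50.94 Y125.19
M3 S865
G1 X22.21 Y45.43 F1401
G1 X167.84 Y77.37
G1 X72.88 Y62.41
G1 X5.44 Y134.53
G1 X130.13 Y148.14
G1 X50.94 Y125.19
G0 X129.89 Y118.36
M3 S865
G1 X112.23 Y139.64 F1401
G1 X133.51 Y157.30
G1 X151.17 Y136.02
G1 X129.89 Y118.36
M5
G0 X0.00 Y0.00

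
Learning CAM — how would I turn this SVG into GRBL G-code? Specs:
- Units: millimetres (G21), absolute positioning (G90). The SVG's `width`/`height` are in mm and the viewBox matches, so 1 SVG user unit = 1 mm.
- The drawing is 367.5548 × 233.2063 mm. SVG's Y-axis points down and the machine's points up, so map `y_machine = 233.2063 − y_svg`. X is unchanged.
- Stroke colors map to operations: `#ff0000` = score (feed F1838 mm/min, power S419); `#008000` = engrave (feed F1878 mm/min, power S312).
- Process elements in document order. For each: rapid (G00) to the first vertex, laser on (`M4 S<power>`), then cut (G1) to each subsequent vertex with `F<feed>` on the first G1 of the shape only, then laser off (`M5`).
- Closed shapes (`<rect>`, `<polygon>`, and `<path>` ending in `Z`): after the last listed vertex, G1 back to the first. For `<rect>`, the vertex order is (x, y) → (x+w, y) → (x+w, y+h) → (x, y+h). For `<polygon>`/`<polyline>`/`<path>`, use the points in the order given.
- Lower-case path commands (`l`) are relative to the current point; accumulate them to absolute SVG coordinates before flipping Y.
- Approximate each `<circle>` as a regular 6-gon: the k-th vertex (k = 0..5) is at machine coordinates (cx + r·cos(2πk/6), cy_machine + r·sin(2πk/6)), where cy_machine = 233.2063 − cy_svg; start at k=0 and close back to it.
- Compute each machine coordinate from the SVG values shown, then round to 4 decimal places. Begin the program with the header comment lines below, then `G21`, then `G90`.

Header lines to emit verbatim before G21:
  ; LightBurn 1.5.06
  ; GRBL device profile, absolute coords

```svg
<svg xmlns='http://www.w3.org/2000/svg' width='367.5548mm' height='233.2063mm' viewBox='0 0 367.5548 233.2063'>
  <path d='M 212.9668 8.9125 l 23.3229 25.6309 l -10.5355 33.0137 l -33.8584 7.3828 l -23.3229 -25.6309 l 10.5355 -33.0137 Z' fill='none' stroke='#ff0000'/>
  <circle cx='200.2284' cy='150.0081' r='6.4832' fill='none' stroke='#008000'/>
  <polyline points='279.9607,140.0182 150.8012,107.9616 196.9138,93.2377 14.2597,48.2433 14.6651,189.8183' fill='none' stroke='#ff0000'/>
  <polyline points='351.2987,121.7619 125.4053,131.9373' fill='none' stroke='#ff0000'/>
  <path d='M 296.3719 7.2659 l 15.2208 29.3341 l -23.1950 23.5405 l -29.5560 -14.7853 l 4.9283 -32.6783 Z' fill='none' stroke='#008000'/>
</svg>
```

; LightBurn 1.5.06
; GRBL device profile, absolute coords
G21
G90
G00 X212.9668 Y224.2938
M4 S419
G1 X236.2897 Y198.6629 F1838
G1 X225.7542 Y165.6492
G1 X191.8958 Y158.2664
G1 X168.5729 Y183.8973
G1 X179.1084 Y216.9110
G1 X212.9668 Y224.2938
M5
G00 X206.7116 Y83.1982
M4 S312
G1 X203.4700 Y88.8128 F1878
G1 X196.9868 Y88.8128
G1 X193.7452 Y83.1982
G1 X196.9868 Y77.5836
G1 X203.4700 Y77.5836
G1 X206.7116 Y83.1982
M5
G00 X279.9607 Y93.1881
M4 S419
G1 X150.8012 Y125.2447 F1838
G1 X196.9138 Y139.9686
G1 X14.2597 Y184.9630
G1 X14.6651 Y43.3880
M5
G00 X351.2987 Y111.4444
M4 S419
G1 X125.4053 Y101.2690 F1838
M5
G00 X296.3719 Y225.9404
M4 S312
G1 X311.5927 Y196.6063 F1878
G1 X288.3977 Y173.0658
G1 X258.8417 Y187.8511
G1 X263.7700 Y220.5294
G1 X296.3719 Y225.9404
M5

viewBox `0 0 367.5548 233.2063` with mm width/height → 1 unit = 1 mm. Flip: y_m = 233.2063 − y_svg.

**Shape 1** — `<path>` regular polygon, stroke `#ff0000` → score (S419, F1838). Machine vertices: (212.9668,224.2938) → (236.2897,198.6629) → (225.7542,165.6492) → (191.8958,158.2664) → (168.5729,183.8973) → (179.1084,216.9110) → (212.9668,224.2938). Closed: final G1 returns to the first vertex.

**Shape 2** — `<circle>` circle, stroke `#008000` → engrave (S312, F1878). Machine vertices: (206.7116,83.1982) → (203.4700,88.8128) → (196.9868,88.8128) → (193.7452,83.1982) → (196.9868,77.5836) → (203.4700,77.5836) → (206.7116,83.1982). Closed: final G1 returns to the first vertex.

**Shape 3** — `<polyline>` open polyline, stroke `#ff0000` → score (S419, F1838). Machine vertices: (279.9607,93.1881) → (150.8012,125.2447) → (196.9138,139.9686) → (14.2597,184.9630) → (14.6651,43.3880). Open path.

**Shape 4** — `<polyline>` line segment, stroke `#ff0000` → score (S419, F1838). Machine vertices: (351.2987,111.4444) → (125.4053,101.2690). Open path.

**Shape 5** — `<path>` regular polygon, stroke `#008000` → engrave (S312, F1878). Machine vertices: (296.3719,225.9404) → (311.5927,196.6063) → (288.3977,173.0658) → (258.8417,187.8511) → (263.7700,220.5294) → (296.3719,225.9404). Closed: final G1 returns to the first vertex.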